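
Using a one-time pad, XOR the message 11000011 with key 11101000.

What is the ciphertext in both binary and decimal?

Step 1: Write out the XOR operation bit by bit:
  Message: 11000011
  Key:     11101000
  XOR:     00101011
Step 2: Convert to decimal: 00101011 = 43.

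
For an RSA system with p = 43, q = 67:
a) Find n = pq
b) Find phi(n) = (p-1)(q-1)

Step 1: n = p * q = 43 * 67 = 2881.
Step 2: phi(n) = (p-1)(q-1) = 42 * 66 = 2772.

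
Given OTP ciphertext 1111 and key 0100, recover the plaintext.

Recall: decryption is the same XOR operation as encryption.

Step 1: XOR ciphertext with key:
  Ciphertext: 1111
  Key:        0100
  XOR:        1011
Step 2: Plaintext = 1011 = 11 in decimal.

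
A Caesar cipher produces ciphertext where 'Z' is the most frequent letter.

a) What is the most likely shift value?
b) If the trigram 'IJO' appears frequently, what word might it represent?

Step 1: In English, 'E' is the most frequent letter (12.7%).
Step 2: The most frequent ciphertext letter is 'Z' (position 25).
Step 3: Shift = (25 - 4) mod 26 = 21.
Step 4: Decrypt 'IJO' by shifting back 21:
  I -> N
  J -> O
  O -> T
Step 5: 'IJO' decrypts to 'NOT'.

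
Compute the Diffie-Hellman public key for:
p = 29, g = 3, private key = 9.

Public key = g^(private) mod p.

Step 1: A = g^a mod p = 3^9 mod 29.
  3^1 mod 29 = 3
  3^2 mod 29 = (3 * 3) mod 29 = 9
  3^3 mod 29 = (9 * 3) mod 29 = 27
  3^4 mod 29 = (27 * 3) mod 29 = 23
  3^5 mod 29 = (23 * 3) mod 29 = 11
  3^6 mod 29 = (11 * 3) mod 29 = 4
  3^7 mod 29 = (4 * 3) mod 29 = 12
  3^8 mod 29 = (12 * 3) mod 29 = 7
  3^9 mod 29 = (7 * 3) mod 29 = 21
Result: A = 21.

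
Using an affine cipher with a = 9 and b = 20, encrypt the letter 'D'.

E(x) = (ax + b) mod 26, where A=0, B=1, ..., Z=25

Step 1: Convert 'D' to number: x = 3.
Step 2: E(3) = (9 * 3 + 20) mod 26 = 47 mod 26 = 21.
Step 3: Convert 21 back to letter: V.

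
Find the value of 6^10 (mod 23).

Step 1: Compute 6^10 mod 23 step by step, reducing modulo 23 at each step.
  6^1 mod 23 = 6
  6^2 mod 23 = (6 * 6) mod 23 = 13
  6^3 mod 23 = (13 * 6) mod 23 = 9
  6^4 mod 23 = (9 * 6) mod 23 = 8
  6^5 mod 23 = (8 * 6) mod 23 = 2
  6^6 mod 23 = (2 * 6) mod 23 = 12
  6^7 mod 23 = (12 * 6) mod 23 = 3
  6^8 mod 23 = (3 * 6) mod 23 = 18
  6^9 mod 23 = (18 * 6) mod 23 = 16
  6^10 mod 23 = (16 * 6) mod 23 = 4
Step 2: Result = 4.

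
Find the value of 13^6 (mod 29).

Step 1: Compute 13^6 mod 29 step by step, reducing modulo 29 at each step.
  13^1 mod 29 = 13
  13^2 mod 29 = (13 * 13) mod 29 = 24
  13^3 mod 29 = (24 * 13) mod 29 = 22
  13^4 mod 29 = (22 * 13) mod 29 = 25
  13^5 mod 29 = (25 * 13) mod 29 = 6
  13^6 mod 29 = (6 * 13) mod 29 = 20
Step 2: Result = 20.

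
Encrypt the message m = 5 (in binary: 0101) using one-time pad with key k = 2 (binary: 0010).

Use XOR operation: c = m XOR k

Step 1: Write out the XOR operation bit by bit:
  Message: 0101
  Key:     0010
  XOR:     0111
Step 2: Convert to decimal: 0111 = 7.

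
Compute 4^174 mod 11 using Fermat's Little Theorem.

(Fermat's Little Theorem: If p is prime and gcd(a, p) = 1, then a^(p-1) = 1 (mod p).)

Step 1: Since 11 is prime, by Fermat's Little Theorem: 4^10 = 1 (mod 11).
Step 2: Reduce exponent: 174 mod 10 = 4.
Step 3: So 4^174 = 4^4 (mod 11).
Step 4: 4^4 mod 11 = 3.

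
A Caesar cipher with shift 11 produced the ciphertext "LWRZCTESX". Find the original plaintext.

Step 1: Reverse the shift by subtracting 11 from each letter position.
  L (position 11) -> position (11-11) mod 26 = 0 -> A
  W (position 22) -> position (22-11) mod 26 = 11 -> L
  R (position 17) -> position (17-11) mod 26 = 6 -> G
  Z (position 25) -> position (25-11) mod 26 = 14 -> O
  C (position 2) -> position (2-11) mod 26 = 17 -> R
  T (position 19) -> position (19-11) mod 26 = 8 -> I
  E (position 4) -> position (4-11) mod 26 = 19 -> T
  S (position 18) -> position (18-11) mod 26 = 7 -> H
  X (position 23) -> position (23-11) mod 26 = 12 -> M
Decrypted message: ALGORITHM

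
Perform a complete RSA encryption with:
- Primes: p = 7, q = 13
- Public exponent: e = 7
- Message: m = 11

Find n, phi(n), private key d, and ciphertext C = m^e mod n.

Step 1: n = 7 * 13 = 91.
Step 2: phi(n) = (7-1)(13-1) = 6 * 12 = 72.
Step 3: Find d = 7^(-1) mod 72 = 31.
  Verify: 7 * 31 = 217 = 1 (mod 72).
Step 4: C = 11^7 mod 91 = 67.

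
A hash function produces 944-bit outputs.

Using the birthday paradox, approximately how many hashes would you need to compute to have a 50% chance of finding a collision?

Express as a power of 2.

Step 1: The birthday paradox gives collision probability ~50% after sqrt(2^n) = 2^(n/2) hashes.
Step 2: For 944-bit output: 2^(944/2) = 2^472.
Step 3: Approximately 2^472 hash computations needed.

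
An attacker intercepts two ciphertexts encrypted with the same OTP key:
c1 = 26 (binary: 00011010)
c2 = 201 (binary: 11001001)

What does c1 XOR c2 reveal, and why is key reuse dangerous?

Step 1: c1 XOR c2 = (m1 XOR k) XOR (m2 XOR k).
Step 2: By XOR associativity/commutativity: = m1 XOR m2 XOR k XOR k = m1 XOR m2.
Step 3: 00011010 XOR 11001001 = 11010011 = 211.
Step 4: The key cancels out! An attacker learns m1 XOR m2 = 211, revealing the relationship between plaintexts.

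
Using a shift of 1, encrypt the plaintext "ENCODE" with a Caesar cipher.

Step 1: For each letter, shift forward by 1 positions (mod 26).
  E (position 4) -> position (4+1) mod 26 = 5 -> F
  N (position 13) -> position (13+1) mod 26 = 14 -> O
  C (position 2) -> position (2+1) mod 26 = 3 -> D
  O (position 14) -> position (14+1) mod 26 = 15 -> P
  D (position 3) -> position (3+1) mod 26 = 4 -> E
  E (position 4) -> position (4+1) mod 26 = 5 -> F
Result: FODPEF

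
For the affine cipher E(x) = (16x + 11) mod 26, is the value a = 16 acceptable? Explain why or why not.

Step 1: Compute gcd(16, 26).
Step 2: gcd(16, 26) = 2.
Since gcd = 2 != 1, 16 shares a common factor with 26, so it cannot be used.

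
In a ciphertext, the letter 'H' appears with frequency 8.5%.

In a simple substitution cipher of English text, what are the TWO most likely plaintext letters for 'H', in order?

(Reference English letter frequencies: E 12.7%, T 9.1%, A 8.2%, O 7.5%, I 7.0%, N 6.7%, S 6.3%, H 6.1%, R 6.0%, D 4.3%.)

Step 1: Observed frequency of 'H' is 8.5%.
Step 2: Compute distances to each reference frequency and sort:
  A (8.2%): difference = 0.3% <-- BEST
  T (9.1%): difference = 0.6% <-- RUNNER-UP
  O (7.5%): difference = 1.0%
  I (7.0%): difference = 1.5%
  N (6.7%): difference = 1.8%
Step 3: Most likely is 'A' (8.2%, diff 0.3%); second most likely is 'T' (9.1%, diff 0.6%).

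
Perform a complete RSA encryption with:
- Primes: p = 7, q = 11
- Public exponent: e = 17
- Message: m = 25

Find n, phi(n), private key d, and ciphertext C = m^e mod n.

Step 1: n = 7 * 11 = 77.
Step 2: phi(n) = (7-1)(11-1) = 6 * 10 = 60.
Step 3: Find d = 17^(-1) mod 60 = 53.
  Verify: 17 * 53 = 901 = 1 (mod 60).
Step 4: C = 25^17 mod 77 = 9.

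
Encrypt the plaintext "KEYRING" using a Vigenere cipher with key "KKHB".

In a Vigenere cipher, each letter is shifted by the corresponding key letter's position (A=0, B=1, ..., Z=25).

Step 1: Repeat key to match plaintext length:
  Plaintext: KEYRING
  Key:       KKHBKKH
Step 2: Encrypt each letter:
  K(10) + K(10) = (10+10) mod 26 = 20 = U
  E(4) + K(10) = (4+10) mod 26 = 14 = O
  Y(24) + H(7) = (24+7) mod 26 = 5 = F
  R(17) + B(1) = (17+1) mod 26 = 18 = S
  I(8) + K(10) = (8+10) mod 26 = 18 = S
  N(13) + K(10) = (13+10) mod 26 = 23 = X
  G(6) + H(7) = (6+7) mod 26 = 13 = N
Ciphertext: UOFSSXN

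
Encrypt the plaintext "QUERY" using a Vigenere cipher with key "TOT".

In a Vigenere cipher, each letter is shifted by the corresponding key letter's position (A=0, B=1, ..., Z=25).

Step 1: Repeat key to match plaintext length:
  Plaintext: QUERY
  Key:       TOTTO
Step 2: Encrypt each letter:
  Q(16) + T(19) = (16+19) mod 26 = 9 = J
  U(20) + O(14) = (20+14) mod 26 = 8 = I
  E(4) + T(19) = (4+19) mod 26 = 23 = X
  R(17) + T(19) = (17+19) mod 26 = 10 = K
  Y(24) + O(14) = (24+14) mod 26 = 12 = M
Ciphertext: JIXKM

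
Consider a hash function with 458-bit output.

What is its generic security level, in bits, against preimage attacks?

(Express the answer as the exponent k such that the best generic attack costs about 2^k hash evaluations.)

Step 1: The hash has a 458-bit output.
Step 2: Preimage resistance means: given a digest h(x), it should be infeasible to find any input that hashes to it.
With a 458-bit output there are 2^458 possible digests, so a generic brute-force preimage search costs about 2^458 evaluations.
Step 3: Security level = 458 bits.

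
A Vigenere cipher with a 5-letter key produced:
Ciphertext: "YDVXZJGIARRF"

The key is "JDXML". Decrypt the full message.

Step 1: Key 'JDXML' has length 5. Extended key: JDXMLJDXMLJD
Step 2: Decrypt each position:
  Y(24) - J(9) = 15 = P
  D(3) - D(3) = 0 = A
  V(21) - X(23) = 24 = Y
  X(23) - M(12) = 11 = L
  Z(25) - L(11) = 14 = O
  J(9) - J(9) = 0 = A
  G(6) - D(3) = 3 = D
  I(8) - X(23) = 11 = L
  A(0) - M(12) = 14 = O
  R(17) - L(11) = 6 = G
  R(17) - J(9) = 8 = I
  F(5) - D(3) = 2 = C
Plaintext: PAYLOADLOGIC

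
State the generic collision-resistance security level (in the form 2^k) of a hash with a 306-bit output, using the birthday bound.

Step 1: The birthday paradox gives collision probability ~50% after sqrt(2^n) = 2^(n/2) hashes.
Step 2: For 306-bit output: 2^(306/2) = 2^153.
Step 3: Approximately 2^153 hash computations needed.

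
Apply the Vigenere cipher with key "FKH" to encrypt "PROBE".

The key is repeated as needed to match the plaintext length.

Step 1: Repeat key to match plaintext length:
  Plaintext: PROBE
  Key:       FKHFK
Step 2: Encrypt each letter:
  P(15) + F(5) = (15+5) mod 26 = 20 = U
  R(17) + K(10) = (17+10) mod 26 = 1 = B
  O(14) + H(7) = (14+7) mod 26 = 21 = V
  B(1) + F(5) = (1+5) mod 26 = 6 = G
  E(4) + K(10) = (4+10) mod 26 = 14 = O
Ciphertext: UBVGO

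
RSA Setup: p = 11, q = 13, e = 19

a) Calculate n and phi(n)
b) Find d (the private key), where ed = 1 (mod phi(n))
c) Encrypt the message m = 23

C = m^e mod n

Step 1: n = 11 * 13 = 143.
Step 2: phi(n) = (11-1)(13-1) = 10 * 12 = 120.
Step 3: Find d = 19^(-1) mod 120 = 19.
  Verify: 19 * 19 = 361 = 1 (mod 120).
Step 4: C = 23^19 mod 143 = 23.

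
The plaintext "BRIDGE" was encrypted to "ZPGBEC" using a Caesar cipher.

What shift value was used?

Step 1: Compare first letters: B (position 1) -> Z (position 25).
Step 2: Shift = (25 - 1) mod 26 = 24.
The shift value is 24.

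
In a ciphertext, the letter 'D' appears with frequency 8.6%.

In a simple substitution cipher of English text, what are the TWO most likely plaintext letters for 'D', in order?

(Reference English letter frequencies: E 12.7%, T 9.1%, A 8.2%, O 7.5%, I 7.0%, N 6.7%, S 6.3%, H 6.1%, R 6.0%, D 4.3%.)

Step 1: Observed frequency of 'D' is 8.6%.
Step 2: Compute distances to each reference frequency and sort:
  A (8.2%): difference = 0.4% <-- BEST
  T (9.1%): difference = 0.5% <-- RUNNER-UP
  O (7.5%): difference = 1.1%
  I (7.0%): difference = 1.6%
  N (6.7%): difference = 1.9%
Step 3: Most likely is 'A' (8.2%, diff 0.4%); second most likely is 'T' (9.1%, diff 0.5%).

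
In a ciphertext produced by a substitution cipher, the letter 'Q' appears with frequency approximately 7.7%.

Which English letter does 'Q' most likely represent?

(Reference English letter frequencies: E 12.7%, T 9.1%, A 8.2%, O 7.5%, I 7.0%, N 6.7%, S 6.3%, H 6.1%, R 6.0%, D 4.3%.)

Step 1: The observed frequency is 7.7%.
Step 2: Compare with English frequencies:
  E: 12.7% (difference: 5.0%)
  T: 9.1% (difference: 1.4%)
  A: 8.2% (difference: 0.5%)
  O: 7.5% (difference: 0.2%) <-- closest
  I: 7.0% (difference: 0.7%)
  N: 6.7% (difference: 1.0%)
  S: 6.3% (difference: 1.4%)
  H: 6.1% (difference: 1.6%)
  R: 6.0% (difference: 1.7%)
  D: 4.3% (difference: 3.4%)
Step 3: 'Q' most likely represents 'O' (frequency 7.5%).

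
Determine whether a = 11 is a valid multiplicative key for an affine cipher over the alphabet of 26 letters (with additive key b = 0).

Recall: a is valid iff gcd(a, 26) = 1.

Step 1: Compute gcd(11, 26).
Step 2: gcd(11, 26) = 1.
Since gcd = 1, 11 is coprime with 26, so it is a valid key.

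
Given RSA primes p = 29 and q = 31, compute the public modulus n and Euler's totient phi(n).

Step 1: n = p * q = 29 * 31 = 899.
Step 2: phi(n) = (p-1)(q-1) = 28 * 30 = 840.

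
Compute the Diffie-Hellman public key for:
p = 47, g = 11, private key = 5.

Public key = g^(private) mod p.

Step 1: A = g^a mod p = 11^5 mod 47.
  11^1 mod 47 = 11
  11^2 mod 47 = (11 * 11) mod 47 = 27
  11^3 mod 47 = (27 * 11) mod 47 = 15
  11^4 mod 47 = (15 * 11) mod 47 = 24
  11^5 mod 47 = (24 * 11) mod 47 = 29
Result: A = 29.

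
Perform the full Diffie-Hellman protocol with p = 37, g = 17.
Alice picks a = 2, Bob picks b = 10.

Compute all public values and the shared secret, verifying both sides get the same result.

Step 1: A = g^a mod p = 17^2 mod 37 = 30.
Step 2: B = g^b mod p = 17^10 mod 37 = 28.
Step 3: Alice computes s = B^a mod p = 28^2 mod 37 = 7.
Step 4: Bob computes s = A^b mod p = 30^10 mod 37 = 7.
Both sides agree: shared secret = 7.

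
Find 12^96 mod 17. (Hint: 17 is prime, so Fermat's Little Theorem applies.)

Step 1: Since 17 is prime, by Fermat's Little Theorem: 12^16 = 1 (mod 17).
Step 2: Reduce exponent: 96 mod 16 = 0.
Step 3: So 12^96 = 12^0 (mod 17).
Step 4: 12^0 mod 17 = 1.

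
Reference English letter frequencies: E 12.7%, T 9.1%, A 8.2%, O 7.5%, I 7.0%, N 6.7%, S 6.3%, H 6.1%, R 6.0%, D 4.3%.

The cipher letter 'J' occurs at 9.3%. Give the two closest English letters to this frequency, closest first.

Step 1: Observed frequency of 'J' is 9.3%.
Step 2: Compute distances to each reference frequency and sort:
  T (9.1%): difference = 0.2% <-- BEST
  A (8.2%): difference = 1.1% <-- RUNNER-UP
  O (7.5%): difference = 1.8%
  I (7.0%): difference = 2.3%
  N (6.7%): difference = 2.6%
Step 3: Most likely is 'T' (9.1%, diff 0.2%); second most likely is 'A' (8.2%, diff 1.1%).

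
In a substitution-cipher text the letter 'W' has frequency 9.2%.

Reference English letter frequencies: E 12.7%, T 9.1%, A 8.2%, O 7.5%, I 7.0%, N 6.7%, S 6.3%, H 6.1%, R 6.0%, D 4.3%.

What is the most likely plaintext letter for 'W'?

Step 1: The observed frequency is 9.2%.
Step 2: Compare with English frequencies:
  E: 12.7% (difference: 3.5%)
  T: 9.1% (difference: 0.1%) <-- closest
  A: 8.2% (difference: 1.0%)
  O: 7.5% (difference: 1.7%)
  I: 7.0% (difference: 2.2%)
  N: 6.7% (difference: 2.5%)
  S: 6.3% (difference: 2.9%)
  H: 6.1% (difference: 3.1%)
  R: 6.0% (difference: 3.2%)
  D: 4.3% (difference: 4.9%)
Step 3: 'W' most likely represents 'T' (frequency 9.1%).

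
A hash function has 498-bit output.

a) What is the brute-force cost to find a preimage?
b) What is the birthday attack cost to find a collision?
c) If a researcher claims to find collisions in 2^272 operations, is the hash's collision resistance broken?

Step 1: Preimage resistance requires brute-force of 2^498 operations.
Step 2: Collision resistance (birthday bound) = 2^(498/2) = 2^249.
Step 3: The claimed attack costs 2^272 operations.
Step 4: Since 2^272 >= 2^249, the claimed attack is no faster than the generic birthday attack, so this does not break collision resistance.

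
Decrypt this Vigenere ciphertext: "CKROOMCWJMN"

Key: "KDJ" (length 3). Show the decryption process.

Step 1: Key 'KDJ' has length 3. Extended key: KDJKDJKDJKD
Step 2: Decrypt each position:
  C(2) - K(10) = 18 = S
  K(10) - D(3) = 7 = H
  R(17) - J(9) = 8 = I
  O(14) - K(10) = 4 = E
  O(14) - D(3) = 11 = L
  M(12) - J(9) = 3 = D
  C(2) - K(10) = 18 = S
  W(22) - D(3) = 19 = T
  J(9) - J(9) = 0 = A
  M(12) - K(10) = 2 = C
  N(13) - D(3) = 10 = K
Plaintext: SHIELDSTACK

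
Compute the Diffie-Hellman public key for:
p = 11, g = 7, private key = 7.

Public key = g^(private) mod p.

Step 1: A = g^a mod p = 7^7 mod 11.
  7^1 mod 11 = 7
  7^2 mod 11 = (7 * 7) mod 11 = 5
  7^3 mod 11 = (5 * 7) mod 11 = 2
  7^4 mod 11 = (2 * 7) mod 11 = 3
  7^5 mod 11 = (3 * 7) mod 11 = 10
  7^6 mod 11 = (10 * 7) mod 11 = 4
  7^7 mod 11 = (4 * 7) mod 11 = 6
Result: A = 6.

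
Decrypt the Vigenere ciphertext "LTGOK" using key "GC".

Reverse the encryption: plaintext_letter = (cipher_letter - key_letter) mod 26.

Step 1: Extend key: GCGCG
Step 2: Decrypt each letter (c - k) mod 26:
  L(11) - G(6) = (11-6) mod 26 = 5 = F
  T(19) - C(2) = (19-2) mod 26 = 17 = R
  G(6) - G(6) = (6-6) mod 26 = 0 = A
  O(14) - C(2) = (14-2) mod 26 = 12 = M
  K(10) - G(6) = (10-6) mod 26 = 4 = E
Plaintext: FRAME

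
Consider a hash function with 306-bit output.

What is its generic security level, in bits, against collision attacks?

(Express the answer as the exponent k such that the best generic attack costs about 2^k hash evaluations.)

Step 1: The hash has a 306-bit output.
Step 2: Collision resistance means it should be infeasible to find any x != y with h(x) = h(y).
By the birthday bound, a generic collision search succeeds after about sqrt(2^306) = 2^(306/2) = 2^153 evaluations.
Step 3: Security level = 153 bits.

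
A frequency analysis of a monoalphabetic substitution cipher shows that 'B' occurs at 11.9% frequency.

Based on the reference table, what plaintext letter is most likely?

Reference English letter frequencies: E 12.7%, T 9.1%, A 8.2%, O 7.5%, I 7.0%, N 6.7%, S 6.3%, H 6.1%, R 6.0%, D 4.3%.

Step 1: The observed frequency is 11.9%.
Step 2: Compare with English frequencies:
  E: 12.7% (difference: 0.8%) <-- closest
  T: 9.1% (difference: 2.8%)
  A: 8.2% (difference: 3.7%)
  O: 7.5% (difference: 4.4%)
  I: 7.0% (difference: 4.9%)
  N: 6.7% (difference: 5.2%)
  S: 6.3% (difference: 5.6%)
  H: 6.1% (difference: 5.8%)
  R: 6.0% (difference: 5.9%)
  D: 4.3% (difference: 7.6%)
Step 3: 'B' most likely represents 'E' (frequency 12.7%).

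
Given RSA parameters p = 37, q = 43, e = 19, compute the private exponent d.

Step 1: n = 37 * 43 = 1591.
Step 2: phi(n) = 36 * 42 = 1512.
Step 3: Find d such that 19 * d = 1 (mod 1512).
Step 4: d = 19^(-1) mod 1512 = 955.
Verification: 19 * 955 = 18145 = 12 * 1512 + 1.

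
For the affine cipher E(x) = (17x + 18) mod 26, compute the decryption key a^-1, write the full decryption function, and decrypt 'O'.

Step 1: Find a^-1, the modular inverse of 17 mod 26.
Step 2: We need 17 * a^-1 = 1 (mod 26).
Step 3: 17 * 23 = 391 = 15 * 26 + 1, so a^-1 = 23.
Step 4: D(y) = 23(y - 18) mod 26.
Step 5: Apply to 'O' (y = 14): D(14) = 23 * (14 - 18) mod 26 = 23 * -4 mod 26 = 12 -> 'M'.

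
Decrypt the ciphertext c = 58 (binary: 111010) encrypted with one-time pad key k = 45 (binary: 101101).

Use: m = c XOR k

Step 1: XOR ciphertext with key:
  Ciphertext: 111010
  Key:        101101
  XOR:        010111
Step 2: Plaintext = 010111 = 23 in decimal.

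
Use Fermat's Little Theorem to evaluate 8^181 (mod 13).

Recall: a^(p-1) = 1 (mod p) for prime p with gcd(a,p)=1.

Step 1: Since 13 is prime, by Fermat's Little Theorem: 8^12 = 1 (mod 13).
Step 2: Reduce exponent: 181 mod 12 = 1.
Step 3: So 8^181 = 8^1 (mod 13).
Step 4: 8^1 mod 13 = 8.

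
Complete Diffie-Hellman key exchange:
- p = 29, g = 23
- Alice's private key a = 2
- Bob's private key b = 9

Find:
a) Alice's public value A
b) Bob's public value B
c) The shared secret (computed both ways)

Step 1: A = g^a mod p = 23^2 mod 29 = 7.
Step 2: B = g^b mod p = 23^9 mod 29 = 7.
Step 3: Alice computes s = B^a mod p = 7^2 mod 29 = 20.
Step 4: Bob computes s = A^b mod p = 7^9 mod 29 = 20.
Both sides agree: shared secret = 20.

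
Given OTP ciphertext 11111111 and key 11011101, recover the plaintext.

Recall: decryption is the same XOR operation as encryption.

Step 1: XOR ciphertext with key:
  Ciphertext: 11111111
  Key:        11011101
  XOR:        00100010
Step 2: Plaintext = 00100010 = 34 in decimal.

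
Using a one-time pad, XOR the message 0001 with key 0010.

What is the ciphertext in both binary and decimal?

Step 1: Write out the XOR operation bit by bit:
  Message: 0001
  Key:     0010
  XOR:     0011
Step 2: Convert to decimal: 0011 = 3.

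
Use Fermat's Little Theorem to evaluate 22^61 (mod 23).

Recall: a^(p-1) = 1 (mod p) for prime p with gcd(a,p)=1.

Step 1: Since 23 is prime, by Fermat's Little Theorem: 22^22 = 1 (mod 23).
Step 2: Reduce exponent: 61 mod 22 = 17.
Step 3: So 22^61 = 22^17 (mod 23).
Step 4: 22^17 mod 23 = 22.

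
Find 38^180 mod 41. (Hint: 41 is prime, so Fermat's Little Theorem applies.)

Step 1: Since 41 is prime, by Fermat's Little Theorem: 38^40 = 1 (mod 41).
Step 2: Reduce exponent: 180 mod 40 = 20.
Step 3: So 38^180 = 38^20 (mod 41).
Step 4: 38^20 mod 41 = 40.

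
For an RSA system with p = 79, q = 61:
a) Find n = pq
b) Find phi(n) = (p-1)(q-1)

Step 1: n = p * q = 79 * 61 = 4819.
Step 2: phi(n) = (p-1)(q-1) = 78 * 60 = 4680.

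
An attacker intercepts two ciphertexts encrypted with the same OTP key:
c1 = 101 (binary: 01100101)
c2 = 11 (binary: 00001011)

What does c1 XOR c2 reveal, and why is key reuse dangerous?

Step 1: c1 XOR c2 = (m1 XOR k) XOR (m2 XOR k).
Step 2: By XOR associativity/commutativity: = m1 XOR m2 XOR k XOR k = m1 XOR m2.
Step 3: 01100101 XOR 00001011 = 01101110 = 110.
Step 4: The key cancels out! An attacker learns m1 XOR m2 = 110, revealing the relationship between plaintexts.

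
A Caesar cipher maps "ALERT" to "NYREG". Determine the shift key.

Step 1: Compare first letters: A (position 0) -> N (position 13).
Step 2: Shift = (13 - 0) mod 26 = 13.
The shift value is 13.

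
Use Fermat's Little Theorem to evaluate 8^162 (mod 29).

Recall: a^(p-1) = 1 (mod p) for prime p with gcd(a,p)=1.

Step 1: Since 29 is prime, by Fermat's Little Theorem: 8^28 = 1 (mod 29).
Step 2: Reduce exponent: 162 mod 28 = 22.
Step 3: So 8^162 = 8^22 (mod 29).
Step 4: 8^22 mod 29 = 9.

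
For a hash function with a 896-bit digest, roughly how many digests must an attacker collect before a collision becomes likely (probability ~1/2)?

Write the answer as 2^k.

Step 1: The birthday paradox gives collision probability ~50% after sqrt(2^n) = 2^(n/2) hashes.
Step 2: For 896-bit output: 2^(896/2) = 2^448.
Step 3: Approximately 2^448 hash computations needed.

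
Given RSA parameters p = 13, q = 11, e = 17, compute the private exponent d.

Step 1: n = 13 * 11 = 143.
Step 2: phi(n) = 12 * 10 = 120.
Step 3: Find d such that 17 * d = 1 (mod 120).
Step 4: d = 17^(-1) mod 120 = 113.
Verification: 17 * 113 = 1921 = 16 * 120 + 1.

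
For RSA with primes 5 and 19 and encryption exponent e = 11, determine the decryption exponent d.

Step 1: n = 5 * 19 = 95.
Step 2: phi(n) = 4 * 18 = 72.
Step 3: Find d such that 11 * d = 1 (mod 72).
Step 4: d = 11^(-1) mod 72 = 59.
Verification: 11 * 59 = 649 = 9 * 72 + 1.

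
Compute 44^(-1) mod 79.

Step 1: We need x such that 44 * x = 1 (mod 79).
Step 2: Using the extended Euclidean algorithm or trial:
  44 * 9 = 396 = 5 * 79 + 1.
Step 3: Since 396 mod 79 = 1, the inverse is x = 9.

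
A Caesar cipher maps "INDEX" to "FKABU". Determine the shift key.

Step 1: Compare first letters: I (position 8) -> F (position 5).
Step 2: Shift = (5 - 8) mod 26 = 23.
The shift value is 23.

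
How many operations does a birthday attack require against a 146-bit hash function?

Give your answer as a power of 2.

Step 1: The birthday paradox gives collision probability ~50% after sqrt(2^n) = 2^(n/2) hashes.
Step 2: For 146-bit output: 2^(146/2) = 2^73.
Step 3: Approximately 2^73 hash computations needed.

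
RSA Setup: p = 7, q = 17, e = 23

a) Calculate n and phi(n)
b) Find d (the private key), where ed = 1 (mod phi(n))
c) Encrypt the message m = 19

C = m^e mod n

Step 1: n = 7 * 17 = 119.
Step 2: phi(n) = (7-1)(17-1) = 6 * 16 = 96.
Step 3: Find d = 23^(-1) mod 96 = 71.
  Verify: 23 * 71 = 1633 = 1 (mod 96).
Step 4: C = 19^23 mod 119 = 94.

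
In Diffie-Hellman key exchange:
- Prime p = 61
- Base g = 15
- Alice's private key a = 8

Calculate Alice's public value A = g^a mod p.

Step 1: A = g^a mod p = 15^8 mod 61.
  15^1 mod 61 = 15
  15^2 mod 61 = (15 * 15) mod 61 = 42
  15^3 mod 61 = (42 * 15) mod 61 = 20
  15^4 mod 61 = (20 * 15) mod 61 = 56
  15^5 mod 61 = (56 * 15) mod 61 = 47
  15^6 mod 61 = (47 * 15) mod 61 = 34
  15^7 mod 61 = (34 * 15) mod 61 = 22
  15^8 mod 61 = (22 * 15) mod 61 = 25
Result: A = 25.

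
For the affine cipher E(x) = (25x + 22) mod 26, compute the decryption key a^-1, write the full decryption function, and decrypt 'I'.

Step 1: Find a^-1, the modular inverse of 25 mod 26.
Step 2: We need 25 * a^-1 = 1 (mod 26).
Step 3: 25 * 25 = 625 = 24 * 26 + 1, so a^-1 = 25.
Step 4: D(y) = 25(y - 22) mod 26.
Step 5: Apply to 'I' (y = 8): D(8) = 25 * (8 - 22) mod 26 = 25 * -14 mod 26 = 14 -> 'O'.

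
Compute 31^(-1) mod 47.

Step 1: We need x such that 31 * x = 1 (mod 47).
Step 2: Using the extended Euclidean algorithm or trial:
  31 * 44 = 1364 = 29 * 47 + 1.
Step 3: Since 1364 mod 47 = 1, the inverse is x = 44.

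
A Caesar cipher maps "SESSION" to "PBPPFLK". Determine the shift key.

Step 1: Compare first letters: S (position 18) -> P (position 15).
Step 2: Shift = (15 - 18) mod 26 = 23.
The shift value is 23.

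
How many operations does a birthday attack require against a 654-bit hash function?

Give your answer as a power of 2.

Step 1: The birthday paradox gives collision probability ~50% after sqrt(2^n) = 2^(n/2) hashes.
Step 2: For 654-bit output: 2^(654/2) = 2^327.
Step 3: Approximately 2^327 hash computations needed.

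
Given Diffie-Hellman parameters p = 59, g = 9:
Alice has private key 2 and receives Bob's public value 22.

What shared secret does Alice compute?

Step 1: s = B^a mod p = 22^2 mod 59.
  22^1 mod 59 = 22
  22^2 mod 59 = (22 * 22) mod 59 = 12
Result: shared secret = 12.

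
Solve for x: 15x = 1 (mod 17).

Step 1: We need x such that 15 * x = 1 (mod 17).
Step 2: Using the extended Euclidean algorithm or trial:
  15 * 8 = 120 = 7 * 17 + 1.
Step 3: Since 120 mod 17 = 1, the inverse is x = 8.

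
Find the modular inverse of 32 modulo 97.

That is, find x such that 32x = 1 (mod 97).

Step 1: We need x such that 32 * x = 1 (mod 97).
Step 2: Using the extended Euclidean algorithm or trial:
  32 * 94 = 3008 = 31 * 97 + 1.
Step 3: Since 3008 mod 97 = 1, the inverse is x = 94.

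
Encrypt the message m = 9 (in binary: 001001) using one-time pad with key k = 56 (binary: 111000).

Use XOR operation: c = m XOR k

Step 1: Write out the XOR operation bit by bit:
  Message: 001001
  Key:     111000
  XOR:     110001
Step 2: Convert to decimal: 110001 = 49.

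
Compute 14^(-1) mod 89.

Step 1: We need x such that 14 * x = 1 (mod 89).
Step 2: Using the extended Euclidean algorithm or trial:
  14 * 70 = 980 = 11 * 89 + 1.
Step 3: Since 980 mod 89 = 1, the inverse is x = 70.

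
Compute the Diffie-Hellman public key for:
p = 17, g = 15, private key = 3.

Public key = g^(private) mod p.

Step 1: A = g^a mod p = 15^3 mod 17.
  15^1 mod 17 = 15
  15^2 mod 17 = (15 * 15) mod 17 = 4
  15^3 mod 17 = (4 * 15) mod 17 = 9
Result: A = 9.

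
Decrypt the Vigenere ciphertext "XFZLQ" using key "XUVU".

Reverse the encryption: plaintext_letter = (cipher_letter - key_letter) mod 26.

Step 1: Extend key: XUVUX
Step 2: Decrypt each letter (c - k) mod 26:
  X(23) - X(23) = (23-23) mod 26 = 0 = A
  F(5) - U(20) = (5-20) mod 26 = 11 = L
  Z(25) - V(21) = (25-21) mod 26 = 4 = E
  L(11) - U(20) = (11-20) mod 26 = 17 = R
  Q(16) - X(23) = (16-23) mod 26 = 19 = T
Plaintext: ALERT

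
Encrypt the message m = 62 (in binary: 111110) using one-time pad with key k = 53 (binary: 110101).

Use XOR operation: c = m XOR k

Step 1: Write out the XOR operation bit by bit:
  Message: 111110
  Key:     110101
  XOR:     001011
Step 2: Convert to decimal: 001011 = 11.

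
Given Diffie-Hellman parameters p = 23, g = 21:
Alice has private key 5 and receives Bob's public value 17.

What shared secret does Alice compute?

Step 1: s = B^a mod p = 17^5 mod 23.
  17^1 mod 23 = 17
  17^2 mod 23 = (17 * 17) mod 23 = 13
  17^3 mod 23 = (13 * 17) mod 23 = 14
  17^4 mod 23 = (14 * 17) mod 23 = 8
  17^5 mod 23 = (8 * 17) mod 23 = 21
Result: shared secret = 21.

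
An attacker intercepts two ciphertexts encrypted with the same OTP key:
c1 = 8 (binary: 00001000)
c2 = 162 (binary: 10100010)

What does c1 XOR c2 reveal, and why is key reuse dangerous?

Step 1: c1 XOR c2 = (m1 XOR k) XOR (m2 XOR k).
Step 2: By XOR associativity/commutativity: = m1 XOR m2 XOR k XOR k = m1 XOR m2.
Step 3: 00001000 XOR 10100010 = 10101010 = 170.
Step 4: The key cancels out! An attacker learns m1 XOR m2 = 170, revealing the relationship between plaintexts.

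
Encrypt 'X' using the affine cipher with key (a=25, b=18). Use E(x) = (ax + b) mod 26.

Step 1: Convert 'X' to number: x = 23.
Step 2: E(23) = (25 * 23 + 18) mod 26 = 593 mod 26 = 21.
Step 3: Convert 21 back to letter: V.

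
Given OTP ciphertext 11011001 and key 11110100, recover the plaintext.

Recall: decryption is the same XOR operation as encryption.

Step 1: XOR ciphertext with key:
  Ciphertext: 11011001
  Key:        11110100
  XOR:        00101101
Step 2: Plaintext = 00101101 = 45 in decimal.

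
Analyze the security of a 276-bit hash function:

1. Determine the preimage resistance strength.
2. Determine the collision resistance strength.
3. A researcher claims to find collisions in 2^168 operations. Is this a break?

Step 1: Preimage resistance requires brute-force of 2^276 operations.
Step 2: Collision resistance (birthday bound) = 2^(276/2) = 2^138.
Step 3: The claimed attack costs 2^168 operations.
Step 4: Since 2^168 >= 2^138, the claimed attack is no faster than the generic birthday attack, so this does not break collision resistance.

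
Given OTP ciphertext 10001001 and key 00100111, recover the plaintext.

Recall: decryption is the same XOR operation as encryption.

Step 1: XOR ciphertext with key:
  Ciphertext: 10001001
  Key:        00100111
  XOR:        10101110
Step 2: Plaintext = 10101110 = 174 in decimal.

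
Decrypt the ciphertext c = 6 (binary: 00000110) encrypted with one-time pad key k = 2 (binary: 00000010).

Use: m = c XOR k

Step 1: XOR ciphertext with key:
  Ciphertext: 00000110
  Key:        00000010
  XOR:        00000100
Step 2: Plaintext = 00000100 = 4 in decimal.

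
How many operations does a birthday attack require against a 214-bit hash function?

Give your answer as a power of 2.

Step 1: The birthday paradox gives collision probability ~50% after sqrt(2^n) = 2^(n/2) hashes.
Step 2: For 214-bit output: 2^(214/2) = 2^107.
Step 3: Approximately 2^107 hash computations needed.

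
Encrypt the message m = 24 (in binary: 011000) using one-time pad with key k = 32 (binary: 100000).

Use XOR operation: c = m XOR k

Step 1: Write out the XOR operation bit by bit:
  Message: 011000
  Key:     100000
  XOR:     111000
Step 2: Convert to decimal: 111000 = 56.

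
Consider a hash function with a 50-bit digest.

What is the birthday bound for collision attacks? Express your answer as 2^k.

Step 1: The birthday paradox gives collision probability ~50% after sqrt(2^n) = 2^(n/2) hashes.
Step 2: For 50-bit output: 2^(50/2) = 2^25.
Step 3: Approximately 2^25 hash computations needed.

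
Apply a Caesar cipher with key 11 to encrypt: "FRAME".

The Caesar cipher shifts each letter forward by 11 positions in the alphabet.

Step 1: For each letter, shift forward by 11 positions (mod 26).
  F (position 5) -> position (5+11) mod 26 = 16 -> Q
  R (position 17) -> position (17+11) mod 26 = 2 -> C
  A (position 0) -> position (0+11) mod 26 = 11 -> L
  M (position 12) -> position (12+11) mod 26 = 23 -> X
  E (position 4) -> position (4+11) mod 26 = 15 -> P
Result: QCLXP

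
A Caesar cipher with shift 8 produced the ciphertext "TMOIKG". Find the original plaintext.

Step 1: Reverse the shift by subtracting 8 from each letter position.
  T (position 19) -> position (19-8) mod 26 = 11 -> L
  M (position 12) -> position (12-8) mod 26 = 4 -> E
  O (position 14) -> position (14-8) mod 26 = 6 -> G
  I (position 8) -> position (8-8) mod 26 = 0 -> A
  K (position 10) -> position (10-8) mod 26 = 2 -> C
  G (position 6) -> position (6-8) mod 26 = 24 -> Y
Decrypted message: LEGACY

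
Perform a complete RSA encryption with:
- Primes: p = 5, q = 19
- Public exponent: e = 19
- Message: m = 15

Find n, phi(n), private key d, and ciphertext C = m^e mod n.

Step 1: n = 5 * 19 = 95.
Step 2: phi(n) = (5-1)(19-1) = 4 * 18 = 72.
Step 3: Find d = 19^(-1) mod 72 = 19.
  Verify: 19 * 19 = 361 = 1 (mod 72).
Step 4: C = 15^19 mod 95 = 15.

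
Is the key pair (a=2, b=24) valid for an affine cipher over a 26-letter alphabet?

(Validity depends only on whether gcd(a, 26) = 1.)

Step 1: Compute gcd(2, 26).
Step 2: gcd(2, 26) = 2.
Since gcd = 2 != 1, 2 shares a common factor with 26, so it cannot be used.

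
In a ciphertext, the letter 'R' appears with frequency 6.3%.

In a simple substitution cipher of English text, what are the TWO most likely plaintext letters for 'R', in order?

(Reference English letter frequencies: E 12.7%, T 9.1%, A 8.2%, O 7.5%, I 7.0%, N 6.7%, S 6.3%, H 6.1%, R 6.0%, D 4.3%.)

Step 1: Observed frequency of 'R' is 6.3%.
Step 2: Compute distances to each reference frequency and sort:
  S (6.3%): difference = 0.0% <-- BEST
  H (6.1%): difference = 0.2% <-- RUNNER-UP
  R (6.0%): difference = 0.3%
  N (6.7%): difference = 0.4%
  I (7.0%): difference = 0.7%
Step 3: Most likely is 'S' (6.3%, diff 0.0%); second most likely is 'H' (6.1%, diff 0.2%).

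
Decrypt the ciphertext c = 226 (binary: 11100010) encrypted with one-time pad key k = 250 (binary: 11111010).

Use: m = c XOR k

Step 1: XOR ciphertext with key:
  Ciphertext: 11100010
  Key:        11111010
  XOR:        00011000
Step 2: Plaintext = 00011000 = 24 in decimal.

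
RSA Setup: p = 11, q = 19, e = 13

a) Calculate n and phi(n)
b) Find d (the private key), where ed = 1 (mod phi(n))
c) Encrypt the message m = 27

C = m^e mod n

Step 1: n = 11 * 19 = 209.
Step 2: phi(n) = (11-1)(19-1) = 10 * 18 = 180.
Step 3: Find d = 13^(-1) mod 180 = 97.
  Verify: 13 * 97 = 1261 = 1 (mod 180).
Step 4: C = 27^13 mod 209 = 103.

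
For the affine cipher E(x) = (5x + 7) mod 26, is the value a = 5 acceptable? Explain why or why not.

Step 1: Compute gcd(5, 26).
Step 2: gcd(5, 26) = 1.
Since gcd = 1, 5 is coprime with 26, so it is a valid key.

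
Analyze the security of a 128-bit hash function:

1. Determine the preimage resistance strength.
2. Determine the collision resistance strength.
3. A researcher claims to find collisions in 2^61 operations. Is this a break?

Step 1: Preimage resistance requires brute-force of 2^128 operations.
Step 2: Collision resistance (birthday bound) = 2^(128/2) = 2^64.
Step 3: The claimed attack costs 2^61 operations.
Step 4: Since 2^61 < 2^64, the claimed attack beats the generic birthday bound, so collision resistance is broken.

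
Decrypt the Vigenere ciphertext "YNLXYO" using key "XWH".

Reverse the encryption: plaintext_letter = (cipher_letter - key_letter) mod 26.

Step 1: Extend key: XWHXWH
Step 2: Decrypt each letter (c - k) mod 26:
  Y(24) - X(23) = (24-23) mod 26 = 1 = B
  N(13) - W(22) = (13-22) mod 26 = 17 = R
  L(11) - H(7) = (11-7) mod 26 = 4 = E
  X(23) - X(23) = (23-23) mod 26 = 0 = A
  Y(24) - W(22) = (24-22) mod 26 = 2 = C
  O(14) - H(7) = (14-7) mod 26 = 7 = H
Plaintext: BREACH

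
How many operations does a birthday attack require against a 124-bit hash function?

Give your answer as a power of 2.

Step 1: The birthday paradox gives collision probability ~50% after sqrt(2^n) = 2^(n/2) hashes.
Step 2: For 124-bit output: 2^(124/2) = 2^62.
Step 3: Approximately 2^62 hash computations needed.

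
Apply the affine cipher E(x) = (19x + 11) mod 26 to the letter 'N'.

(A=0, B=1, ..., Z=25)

Step 1: Convert 'N' to number: x = 13.
Step 2: E(13) = (19 * 13 + 11) mod 26 = 258 mod 26 = 24.
Step 3: Convert 24 back to letter: Y.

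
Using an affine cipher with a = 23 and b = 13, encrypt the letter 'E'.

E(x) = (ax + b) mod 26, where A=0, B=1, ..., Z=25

Step 1: Convert 'E' to number: x = 4.
Step 2: E(4) = (23 * 4 + 13) mod 26 = 105 mod 26 = 1.
Step 3: Convert 1 back to letter: B.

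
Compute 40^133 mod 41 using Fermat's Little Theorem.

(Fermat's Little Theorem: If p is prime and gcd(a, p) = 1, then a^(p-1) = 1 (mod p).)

Step 1: Since 41 is prime, by Fermat's Little Theorem: 40^40 = 1 (mod 41).
Step 2: Reduce exponent: 133 mod 40 = 13.
Step 3: So 40^133 = 40^13 (mod 41).
Step 4: 40^13 mod 41 = 40.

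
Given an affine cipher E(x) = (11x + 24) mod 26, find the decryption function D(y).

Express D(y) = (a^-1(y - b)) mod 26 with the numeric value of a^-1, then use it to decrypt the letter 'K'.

Step 1: Find a^-1, the modular inverse of 11 mod 26.
Step 2: We need 11 * a^-1 = 1 (mod 26).
Step 3: 11 * 19 = 209 = 8 * 26 + 1, so a^-1 = 19.
Step 4: D(y) = 19(y - 24) mod 26.
Step 5: Apply to 'K' (y = 10): D(10) = 19 * (10 - 24) mod 26 = 19 * -14 mod 26 = 20 -> 'U'.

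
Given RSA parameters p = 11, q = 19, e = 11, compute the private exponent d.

Step 1: n = 11 * 19 = 209.
Step 2: phi(n) = 10 * 18 = 180.
Step 3: Find d such that 11 * d = 1 (mod 180).
Step 4: d = 11^(-1) mod 180 = 131.
Verification: 11 * 131 = 1441 = 8 * 180 + 1.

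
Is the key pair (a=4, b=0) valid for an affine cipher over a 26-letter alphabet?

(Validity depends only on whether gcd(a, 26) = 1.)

Step 1: Compute gcd(4, 26).
Step 2: gcd(4, 26) = 2.
Since gcd = 2 != 1, 4 shares a common factor with 26, so it cannot be used.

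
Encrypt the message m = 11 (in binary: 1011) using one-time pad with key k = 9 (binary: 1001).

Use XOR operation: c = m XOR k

Step 1: Write out the XOR operation bit by bit:
  Message: 1011
  Key:     1001
  XOR:     0010
Step 2: Convert to decimal: 0010 = 2.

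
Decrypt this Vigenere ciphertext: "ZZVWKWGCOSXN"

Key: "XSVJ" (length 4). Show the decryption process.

Step 1: Key 'XSVJ' has length 4. Extended key: XSVJXSVJXSVJ
Step 2: Decrypt each position:
  Z(25) - X(23) = 2 = C
  Z(25) - S(18) = 7 = H
  V(21) - V(21) = 0 = A
  W(22) - J(9) = 13 = N
  K(10) - X(23) = 13 = N
  W(22) - S(18) = 4 = E
  G(6) - V(21) = 11 = L
  C(2) - J(9) = 19 = T
  O(14) - X(23) = 17 = R
  S(18) - S(18) = 0 = A
  X(23) - V(21) = 2 = C
  N(13) - J(9) = 4 = E
Plaintext: CHANNELTRACE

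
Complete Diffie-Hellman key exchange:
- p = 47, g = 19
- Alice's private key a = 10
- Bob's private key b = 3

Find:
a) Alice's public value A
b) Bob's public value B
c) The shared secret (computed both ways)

Step 1: A = g^a mod p = 19^10 mod 47 = 4.
Step 2: B = g^b mod p = 19^3 mod 47 = 44.
Step 3: Alice computes s = B^a mod p = 44^10 mod 47 = 17.
Step 4: Bob computes s = A^b mod p = 4^3 mod 47 = 17.
Both sides agree: shared secret = 17.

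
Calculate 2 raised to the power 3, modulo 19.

Step 1: Compute 2^3 mod 19 step by step, reducing modulo 19 at each step.
  2^1 mod 19 = 2
  2^2 mod 19 = (2 * 2) mod 19 = 4
  2^3 mod 19 = (4 * 2) mod 19 = 8
Step 2: Result = 8.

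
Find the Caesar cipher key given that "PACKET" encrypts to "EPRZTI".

Step 1: Compare first letters: P (position 15) -> E (position 4).
Step 2: Shift = (4 - 15) mod 26 = 15.
The shift value is 15.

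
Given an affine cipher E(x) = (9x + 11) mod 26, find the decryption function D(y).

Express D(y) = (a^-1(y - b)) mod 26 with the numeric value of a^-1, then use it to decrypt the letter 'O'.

Step 1: Find a^-1, the modular inverse of 9 mod 26.
Step 2: We need 9 * a^-1 = 1 (mod 26).
Step 3: 9 * 3 = 27 = 1 * 26 + 1, so a^-1 = 3.
Step 4: D(y) = 3(y - 11) mod 26.
Step 5: Apply to 'O' (y = 14): D(14) = 3 * (14 - 11) mod 26 = 3 * 3 mod 26 = 9 -> 'J'.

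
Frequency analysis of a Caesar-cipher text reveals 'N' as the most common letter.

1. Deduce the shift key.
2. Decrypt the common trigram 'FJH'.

Step 1: In English, 'E' is the most frequent letter (12.7%).
Step 2: The most frequent ciphertext letter is 'N' (position 13).
Step 3: Shift = (13 - 4) mod 26 = 9.
Step 4: Decrypt 'FJH' by shifting back 9:
  F -> W
  J -> A
  H -> Y
Step 5: 'FJH' decrypts to 'WAY'.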